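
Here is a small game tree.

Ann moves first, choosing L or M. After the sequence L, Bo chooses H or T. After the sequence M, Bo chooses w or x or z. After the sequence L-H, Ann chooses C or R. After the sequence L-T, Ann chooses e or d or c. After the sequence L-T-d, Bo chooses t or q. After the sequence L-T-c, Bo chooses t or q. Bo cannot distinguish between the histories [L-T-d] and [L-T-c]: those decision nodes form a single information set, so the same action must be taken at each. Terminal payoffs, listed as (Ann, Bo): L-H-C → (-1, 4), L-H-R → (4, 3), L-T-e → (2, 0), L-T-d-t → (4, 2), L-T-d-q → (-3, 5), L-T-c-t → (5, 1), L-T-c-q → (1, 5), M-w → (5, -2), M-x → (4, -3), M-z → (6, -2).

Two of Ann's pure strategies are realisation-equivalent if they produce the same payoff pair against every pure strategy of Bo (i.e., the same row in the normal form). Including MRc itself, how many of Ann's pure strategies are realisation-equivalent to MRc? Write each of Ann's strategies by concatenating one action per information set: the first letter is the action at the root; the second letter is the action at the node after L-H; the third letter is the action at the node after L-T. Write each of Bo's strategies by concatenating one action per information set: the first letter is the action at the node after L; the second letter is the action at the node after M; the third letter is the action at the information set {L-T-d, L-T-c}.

Row for MRc (columns Hwt, Hwq, Hxt, Hxq, Hzt, Hzq, Twt, Twq, Txt, Txq, Tzt, Tzq): (5,-2) (5,-2) (4,-3) (4,-3) (6,-2) (6,-2) (5,-2) (5,-2) (4,-3) (4,-3) (6,-2) (6,-2).
Under MRc, Ann's choice at the node after L-H and at the node after L-T can never be reached regardless of what Bo does, so varying those choices leaves every outcome unchanged.
Holding the reachable choices fixed and varying the unreachable ones freely already gives 2 × 3 = 6 equivalent strategies.
No other strategy reproduces this row, so those 6 are the full class: MCe, MCd, MCc, MRe, MRd, MRc.

6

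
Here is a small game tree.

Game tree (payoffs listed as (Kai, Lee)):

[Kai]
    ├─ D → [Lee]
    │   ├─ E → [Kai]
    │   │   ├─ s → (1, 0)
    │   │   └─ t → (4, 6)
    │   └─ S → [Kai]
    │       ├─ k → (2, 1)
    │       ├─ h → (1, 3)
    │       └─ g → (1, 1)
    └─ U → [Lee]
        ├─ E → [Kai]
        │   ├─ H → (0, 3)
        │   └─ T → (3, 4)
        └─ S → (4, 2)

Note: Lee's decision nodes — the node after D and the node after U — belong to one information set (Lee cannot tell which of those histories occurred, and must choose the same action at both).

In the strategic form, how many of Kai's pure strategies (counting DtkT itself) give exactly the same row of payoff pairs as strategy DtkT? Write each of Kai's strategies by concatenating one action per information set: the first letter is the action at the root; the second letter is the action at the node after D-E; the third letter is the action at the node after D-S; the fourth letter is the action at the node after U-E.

2

Row for DtkT (columns E, S): (4,6) (2,1).
Under DtkT, Kai's choice at the node after U-E can never be reached regardless of what Lee does, so varying those choices leaves every outcome unchanged.
Holding the reachable choices fixed and varying the unreachable one freely already gives 2 equivalent strategies.
No other strategy reproduces this row, so those 2 are the full class: DtkH, DtkT.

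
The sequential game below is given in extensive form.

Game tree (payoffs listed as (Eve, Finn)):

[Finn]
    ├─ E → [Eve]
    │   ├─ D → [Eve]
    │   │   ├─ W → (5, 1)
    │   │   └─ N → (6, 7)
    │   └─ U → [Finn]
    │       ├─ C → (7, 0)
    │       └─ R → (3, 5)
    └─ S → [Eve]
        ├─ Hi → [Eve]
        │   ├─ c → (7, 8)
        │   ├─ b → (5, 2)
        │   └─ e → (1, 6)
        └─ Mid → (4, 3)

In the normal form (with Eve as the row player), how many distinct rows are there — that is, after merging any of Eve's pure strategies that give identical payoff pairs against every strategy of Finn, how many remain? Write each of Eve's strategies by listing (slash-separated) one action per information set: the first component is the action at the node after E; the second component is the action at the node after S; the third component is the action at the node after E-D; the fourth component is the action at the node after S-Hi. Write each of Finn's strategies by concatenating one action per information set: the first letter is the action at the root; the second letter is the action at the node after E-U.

12

Eve has 24 pure strategies: D/Hi/W/c, D/Hi/W/b, D/Hi/W/e, D/Hi/N/c, D/Hi/N/b, D/Hi/N/e, D/Mid/W/c, D/Mid/W/b, D/Mid/W/e, D/Mid/N/c, D/Mid/N/b, D/Mid/N/e, U/Hi/W/c, U/Hi/W/b, U/Hi/W/e, U/Hi/N/c, U/Hi/N/b, U/Hi/N/e, U/Mid/W/c, U/Mid/W/b, U/Mid/W/e, U/Mid/N/c, U/Mid/N/b, U/Mid/N/e. Columns: EC, ER, SC, SR.
{D/Hi/W/c} → row (5,1) (5,1) (7,8) (7,8)
{D/Hi/W/b} → row (5,1) (5,1) (5,2) (5,2)
{D/Hi/W/e} → row (5,1) (5,1) (1,6) (1,6)
{D/Hi/N/c} → row (6,7) (6,7) (7,8) (7,8)
{D/Hi/N/b} → row (6,7) (6,7) (5,2) (5,2)
{D/Hi/N/e} → row (6,7) (6,7) (1,6) (1,6)
{D/Mid/W/c, D/Mid/W/b, D/Mid/W/e} → row (5,1) (5,1) (4,3) (4,3)
{D/Mid/N/c, D/Mid/N/b, D/Mid/N/e} → row (6,7) (6,7) (4,3) (4,3)
{U/Hi/W/c, U/Hi/N/c} → row (7,0) (3,5) (7,8) (7,8)
{U/Hi/W/b, U/Hi/N/b} → row (7,0) (3,5) (5,2) (5,2)
{U/Hi/W/e, U/Hi/N/e} → row (7,0) (3,5) (1,6) (1,6)
{U/Mid/W/c, U/Mid/W/b, U/Mid/W/e, U/Mid/N/c, U/Mid/N/b, U/Mid/N/e} → row (7,0) (3,5) (4,3) (4,3)
That's 12 distinct rows out of 24 strategies.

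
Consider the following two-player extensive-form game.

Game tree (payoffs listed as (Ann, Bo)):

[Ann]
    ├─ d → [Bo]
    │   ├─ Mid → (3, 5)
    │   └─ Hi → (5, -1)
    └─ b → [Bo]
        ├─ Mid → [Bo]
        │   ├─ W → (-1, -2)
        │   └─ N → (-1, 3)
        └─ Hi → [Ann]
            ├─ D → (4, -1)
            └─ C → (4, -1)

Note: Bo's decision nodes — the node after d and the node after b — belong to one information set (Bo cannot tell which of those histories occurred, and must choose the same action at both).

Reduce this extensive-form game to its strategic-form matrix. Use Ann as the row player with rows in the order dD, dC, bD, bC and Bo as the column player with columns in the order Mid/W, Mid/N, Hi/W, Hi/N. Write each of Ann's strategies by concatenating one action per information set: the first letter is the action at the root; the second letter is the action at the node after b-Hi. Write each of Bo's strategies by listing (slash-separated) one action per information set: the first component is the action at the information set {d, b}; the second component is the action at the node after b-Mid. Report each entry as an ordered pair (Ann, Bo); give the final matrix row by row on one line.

        Mid/W    Mid/N     Hi/W     Hi/N
  dD    (3,5)    (3,5)   (5,-1)   (5,-1)
  dC    (3,5)    (3,5)   (5,-1)   (5,-1)
  bD  (-1,-2)   (-1,3)   (4,-1)   (4,-1)
  bC  (-1,-2)   (-1,3)   (4,-1)   (4,-1)

dD: (3,5) (3,5) (5,-1) (5,-1) | dC: (3,5) (3,5) (5,-1) (5,-1) | bD: (-1,-2) (-1,3) (4,-1) (4,-1) | bC: (-1,-2) (-1,3) (4,-1) (4,-1)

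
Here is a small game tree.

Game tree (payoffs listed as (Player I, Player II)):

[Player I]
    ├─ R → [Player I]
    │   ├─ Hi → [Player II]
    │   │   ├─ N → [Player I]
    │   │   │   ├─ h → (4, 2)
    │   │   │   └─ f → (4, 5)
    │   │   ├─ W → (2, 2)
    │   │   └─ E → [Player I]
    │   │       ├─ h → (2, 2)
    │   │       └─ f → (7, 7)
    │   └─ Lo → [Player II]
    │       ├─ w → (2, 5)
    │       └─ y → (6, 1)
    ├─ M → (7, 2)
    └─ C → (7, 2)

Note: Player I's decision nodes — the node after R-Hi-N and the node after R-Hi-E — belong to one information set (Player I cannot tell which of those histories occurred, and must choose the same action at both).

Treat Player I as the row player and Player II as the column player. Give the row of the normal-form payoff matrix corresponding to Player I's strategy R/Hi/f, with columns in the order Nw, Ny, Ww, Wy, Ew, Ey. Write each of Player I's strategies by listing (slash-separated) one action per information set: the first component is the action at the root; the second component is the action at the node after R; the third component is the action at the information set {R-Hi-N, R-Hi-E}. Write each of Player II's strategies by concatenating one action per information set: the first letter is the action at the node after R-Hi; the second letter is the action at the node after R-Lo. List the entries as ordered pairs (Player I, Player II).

vs Nw: Player I plays R → Player I plays Hi at [R] → Player II plays N at [R-Hi] → Player I plays f at [R-Hi-N] → (4, 5)
vs Ny: Player I plays R → Player I plays Hi at [R] → Player II plays N at [R-Hi] → Player I plays f at [R-Hi-N] → (4, 5)
vs Ww: Player I plays R → Player I plays Hi at [R] → Player II plays W at [R-Hi] → (2, 2)
vs Wy: Player I plays R → Player I plays Hi at [R] → Player II plays W at [R-Hi] → (2, 2)
vs Ew: Player I plays R → Player I plays Hi at [R] → Player II plays E at [R-Hi] → Player I plays f at [R-Hi-E] → (7, 7)
vs Ey: Player I plays R → Player I plays Hi at [R] → Player II plays E at [R-Hi] → Player I plays f at [R-Hi-E] → (7, 7)

(4,5) (4,5) (2,2) (2,2) (7,7) (7,7)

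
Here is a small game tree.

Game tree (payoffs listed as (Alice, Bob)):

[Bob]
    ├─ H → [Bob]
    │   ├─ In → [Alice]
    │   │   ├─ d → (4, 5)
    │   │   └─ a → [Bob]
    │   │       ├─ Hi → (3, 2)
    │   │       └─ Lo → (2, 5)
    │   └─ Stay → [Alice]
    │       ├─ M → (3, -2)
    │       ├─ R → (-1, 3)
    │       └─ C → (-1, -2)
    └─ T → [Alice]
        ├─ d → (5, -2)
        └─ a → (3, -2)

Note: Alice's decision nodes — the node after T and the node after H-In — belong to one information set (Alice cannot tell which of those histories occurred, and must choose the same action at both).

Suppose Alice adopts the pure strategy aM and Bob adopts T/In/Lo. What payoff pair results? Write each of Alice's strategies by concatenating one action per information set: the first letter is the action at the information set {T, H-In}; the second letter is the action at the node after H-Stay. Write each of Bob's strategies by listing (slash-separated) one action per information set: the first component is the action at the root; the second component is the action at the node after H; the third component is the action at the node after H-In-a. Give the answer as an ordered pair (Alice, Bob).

Trace the play path from the root:
  Bob plays T
  Alice plays a at [T]
→ terminal payoff (3, -2).
(Alice's choice at the node after H-Stay is never reached on this path, so it doesn't affect the outcome.)

(3, -2)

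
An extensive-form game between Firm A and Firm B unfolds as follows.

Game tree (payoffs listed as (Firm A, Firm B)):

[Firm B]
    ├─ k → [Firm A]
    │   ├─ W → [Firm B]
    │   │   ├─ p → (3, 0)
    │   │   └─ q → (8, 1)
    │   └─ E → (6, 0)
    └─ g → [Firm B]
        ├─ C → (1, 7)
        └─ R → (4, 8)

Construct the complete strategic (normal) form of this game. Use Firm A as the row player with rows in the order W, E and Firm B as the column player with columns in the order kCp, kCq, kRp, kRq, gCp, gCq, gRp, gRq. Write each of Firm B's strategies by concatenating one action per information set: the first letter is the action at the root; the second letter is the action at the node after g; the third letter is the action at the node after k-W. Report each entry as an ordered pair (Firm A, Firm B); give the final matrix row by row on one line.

W: (3,0) (8,1) (3,0) (8,1) (1,7) (1,7) (4,8) (4,8) | E: (6,0) (6,0) (6,0) (6,0) (1,7) (1,7) (4,8) (4,8)

Row W: kCp→(3,0), kCq→(8,1), kRp→(3,0), kRq→(8,1), gCp→(1,7), gCq→(1,7), gRp→(4,8), gRq→(4,8)
Row E: kCp→(6,0), kCq→(6,0), kRp→(6,0), kRq→(6,0), gCp→(1,7), gCq→(1,7), gRp→(4,8), gRq→(4,8)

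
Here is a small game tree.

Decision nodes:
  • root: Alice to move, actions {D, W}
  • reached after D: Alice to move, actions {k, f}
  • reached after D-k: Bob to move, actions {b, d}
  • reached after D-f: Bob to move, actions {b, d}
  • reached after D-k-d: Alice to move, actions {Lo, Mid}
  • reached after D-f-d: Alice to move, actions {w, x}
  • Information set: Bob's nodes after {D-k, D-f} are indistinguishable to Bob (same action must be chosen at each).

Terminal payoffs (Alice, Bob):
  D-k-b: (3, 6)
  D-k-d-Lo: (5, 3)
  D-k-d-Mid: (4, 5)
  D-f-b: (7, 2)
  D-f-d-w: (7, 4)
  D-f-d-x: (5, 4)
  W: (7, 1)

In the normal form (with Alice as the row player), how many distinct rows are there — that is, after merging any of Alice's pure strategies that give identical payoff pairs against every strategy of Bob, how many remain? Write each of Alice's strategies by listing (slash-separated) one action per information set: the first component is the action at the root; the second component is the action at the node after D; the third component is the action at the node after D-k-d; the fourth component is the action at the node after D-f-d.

5

Alice has 16 pure strategies: D/k/Lo/w, D/k/Lo/x, D/k/Mid/w, D/k/Mid/x, D/f/Lo/w, D/f/Lo/x, D/f/Mid/w, D/f/Mid/x, W/k/Lo/w, W/k/Lo/x, W/k/Mid/w, W/k/Mid/x, W/f/Lo/w, W/f/Lo/x, W/f/Mid/w, W/f/Mid/x. Columns: b, d.
{D/k/Lo/w, D/k/Lo/x} → row (3,6) (5,3)
{D/k/Mid/w, D/k/Mid/x} → row (3,6) (4,5)
{D/f/Lo/w, D/f/Mid/w} → row (7,2) (7,4)
{D/f/Lo/x, D/f/Mid/x} → row (7,2) (5,4)
{W/k/Lo/w, W/k/Lo/x, W/k/Mid/w, W/k/Mid/x, W/f/Lo/w, W/f/Lo/x, W/f/Mid/w, W/f/Mid/x} → row (7,1) (7,1)
That's 5 distinct rows out of 16 strategies.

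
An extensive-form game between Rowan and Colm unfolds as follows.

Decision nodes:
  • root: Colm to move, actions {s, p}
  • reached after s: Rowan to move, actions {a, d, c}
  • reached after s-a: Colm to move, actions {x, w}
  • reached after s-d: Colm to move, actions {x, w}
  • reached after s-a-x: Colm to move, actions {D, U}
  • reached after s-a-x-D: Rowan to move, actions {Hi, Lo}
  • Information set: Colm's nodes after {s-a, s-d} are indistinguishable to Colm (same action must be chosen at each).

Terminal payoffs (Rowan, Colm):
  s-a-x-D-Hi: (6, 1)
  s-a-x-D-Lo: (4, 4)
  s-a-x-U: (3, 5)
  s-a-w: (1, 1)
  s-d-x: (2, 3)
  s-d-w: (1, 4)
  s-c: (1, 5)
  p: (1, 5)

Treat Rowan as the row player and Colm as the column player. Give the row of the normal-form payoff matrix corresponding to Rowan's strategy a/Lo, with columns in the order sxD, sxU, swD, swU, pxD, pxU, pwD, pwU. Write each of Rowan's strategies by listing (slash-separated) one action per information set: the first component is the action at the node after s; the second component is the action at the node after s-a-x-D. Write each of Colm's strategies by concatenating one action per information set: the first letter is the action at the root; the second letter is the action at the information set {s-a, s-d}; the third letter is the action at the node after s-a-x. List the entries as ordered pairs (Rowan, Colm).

vs sxD: Colm plays s → Rowan plays a at [s] → Colm plays x at [s-a] → Colm plays D at [s-a-x] → Rowan plays Lo at [s-a-x-D] → (4, 4)
vs sxU: Colm plays s → Rowan plays a at [s] → Colm plays x at [s-a] → Colm plays U at [s-a-x] → (3, 5)
vs swD: Colm plays s → Rowan plays a at [s] → Colm plays w at [s-a] → (1, 1)
vs swU: Colm plays s → Rowan plays a at [s] → Colm plays w at [s-a] → (1, 1)
vs pxD: Colm plays p → (1, 5)
vs pxU: Colm plays p → (1, 5)
vs pwD: Colm plays p → (1, 5)
vs pwU: Colm plays p → (1, 5)

(4,4) (3,5) (1,1) (1,1) (1,5) (1,5) (1,5) (1,5)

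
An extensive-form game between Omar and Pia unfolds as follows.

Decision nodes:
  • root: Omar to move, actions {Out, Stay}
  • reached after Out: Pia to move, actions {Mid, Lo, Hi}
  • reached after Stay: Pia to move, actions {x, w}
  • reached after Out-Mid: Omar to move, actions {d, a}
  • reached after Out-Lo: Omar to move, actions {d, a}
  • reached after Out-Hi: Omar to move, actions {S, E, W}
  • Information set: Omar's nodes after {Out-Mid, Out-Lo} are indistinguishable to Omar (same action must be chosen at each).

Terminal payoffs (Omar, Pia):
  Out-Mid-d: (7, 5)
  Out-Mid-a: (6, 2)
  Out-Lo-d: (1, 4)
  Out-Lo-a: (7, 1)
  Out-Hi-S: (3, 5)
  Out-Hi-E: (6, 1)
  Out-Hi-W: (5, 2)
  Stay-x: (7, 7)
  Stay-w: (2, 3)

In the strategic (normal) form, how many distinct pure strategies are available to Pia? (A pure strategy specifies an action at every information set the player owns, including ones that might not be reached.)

Pia owns the node after Out with actions {Mid, Lo, Hi} — three choices.
Pia owns the node after Stay with actions {x, w} — two choices.
A pure strategy fixes one action at each information set independently, so the count is the product 3 × 2 = 6.

6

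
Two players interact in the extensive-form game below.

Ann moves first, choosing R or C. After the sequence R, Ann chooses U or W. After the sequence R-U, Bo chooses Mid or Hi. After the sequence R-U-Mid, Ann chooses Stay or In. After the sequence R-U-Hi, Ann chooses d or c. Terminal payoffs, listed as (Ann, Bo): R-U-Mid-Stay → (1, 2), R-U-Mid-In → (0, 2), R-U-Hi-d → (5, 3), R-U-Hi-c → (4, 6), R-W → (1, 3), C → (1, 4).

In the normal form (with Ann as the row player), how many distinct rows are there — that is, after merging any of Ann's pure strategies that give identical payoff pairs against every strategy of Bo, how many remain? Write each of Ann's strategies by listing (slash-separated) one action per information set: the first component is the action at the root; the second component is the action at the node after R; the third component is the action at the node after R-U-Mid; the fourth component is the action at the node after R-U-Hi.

6

Ann has 16 pure strategies: R/U/Stay/d, R/U/Stay/c, R/U/In/d, R/U/In/c, R/W/Stay/d, R/W/Stay/c, R/W/In/d, R/W/In/c, C/U/Stay/d, C/U/Stay/c, C/U/In/d, C/U/In/c, C/W/Stay/d, C/W/Stay/c, C/W/In/d, C/W/In/c. Columns: Mid, Hi.
{R/U/Stay/d} → row (1,2) (5,3)
{R/U/Stay/c} → row (1,2) (4,6)
{R/U/In/d} → row (0,2) (5,3)
{R/U/In/c} → row (0,2) (4,6)
{R/W/Stay/d, R/W/Stay/c, R/W/In/d, R/W/In/c} → row (1,3) (1,3)
{C/U/Stay/d, C/U/Stay/c, C/U/In/d, C/U/In/c, C/W/Stay/d, C/W/Stay/c, C/W/In/d, C/W/In/c} → row (1,4) (1,4)
That's 6 distinct rows out of 16 strategies.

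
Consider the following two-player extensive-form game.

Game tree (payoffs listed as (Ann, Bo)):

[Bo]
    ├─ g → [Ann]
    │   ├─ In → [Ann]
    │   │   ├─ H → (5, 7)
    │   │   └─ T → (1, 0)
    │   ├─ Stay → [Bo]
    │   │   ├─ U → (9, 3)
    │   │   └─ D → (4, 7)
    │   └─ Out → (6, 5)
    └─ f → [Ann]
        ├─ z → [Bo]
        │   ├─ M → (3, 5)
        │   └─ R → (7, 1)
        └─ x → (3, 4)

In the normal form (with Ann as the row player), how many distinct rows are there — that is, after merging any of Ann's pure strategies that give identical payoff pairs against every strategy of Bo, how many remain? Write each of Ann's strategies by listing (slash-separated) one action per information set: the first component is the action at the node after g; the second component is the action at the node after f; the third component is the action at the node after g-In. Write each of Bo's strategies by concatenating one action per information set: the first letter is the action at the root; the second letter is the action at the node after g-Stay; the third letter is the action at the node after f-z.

8

Ann has 12 pure strategies: In/z/H, In/z/T, In/x/H, In/x/T, Stay/z/H, Stay/z/T, Stay/x/H, Stay/x/T, Out/z/H, Out/z/T, Out/x/H, Out/x/T. Columns: gUM, gUR, gDM, gDR, fUM, fUR, fDM, fDR.
{In/z/H} → row (5,7) (5,7) (5,7) (5,7) (3,5) (7,1) (3,5) (7,1)
{In/z/T} → row (1,0) (1,0) (1,0) (1,0) (3,5) (7,1) (3,5) (7,1)
{In/x/H} → row (5,7) (5,7) (5,7) (5,7) (3,4) (3,4) (3,4) (3,4)
{In/x/T} → row (1,0) (1,0) (1,0) (1,0) (3,4) (3,4) (3,4) (3,4)
{Stay/z/H, Stay/z/T} → row (9,3) (9,3) (4,7) (4,7) (3,5) (7,1) (3,5) (7,1)
{Stay/x/H, Stay/x/T} → row (9,3) (9,3) (4,7) (4,7) (3,4) (3,4) (3,4) (3,4)
{Out/z/H, Out/z/T} → row (6,5) (6,5) (6,5) (6,5) (3,5) (7,1) (3,5) (7,1)
{Out/x/H, Out/x/T} → row (6,5) (6,5) (6,5) (6,5) (3,4) (3,4) (3,4) (3,4)
That's 8 distinct rows out of 12 strategies.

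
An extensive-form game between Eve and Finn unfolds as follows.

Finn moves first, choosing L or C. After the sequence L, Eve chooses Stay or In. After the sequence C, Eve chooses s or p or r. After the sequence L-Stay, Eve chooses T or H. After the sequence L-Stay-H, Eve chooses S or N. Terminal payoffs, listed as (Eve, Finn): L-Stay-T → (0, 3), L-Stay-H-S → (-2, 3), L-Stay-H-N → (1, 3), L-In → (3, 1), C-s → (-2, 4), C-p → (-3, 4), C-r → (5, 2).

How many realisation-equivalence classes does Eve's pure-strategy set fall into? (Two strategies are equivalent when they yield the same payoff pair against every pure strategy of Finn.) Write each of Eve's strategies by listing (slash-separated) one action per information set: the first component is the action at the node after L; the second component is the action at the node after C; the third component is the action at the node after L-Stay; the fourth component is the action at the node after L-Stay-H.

12

Eve has 24 pure strategies: Stay/s/T/S, Stay/s/T/N, Stay/s/H/S, Stay/s/H/N, Stay/p/T/S, Stay/p/T/N, Stay/p/H/S, Stay/p/H/N, Stay/r/T/S, Stay/r/T/N, Stay/r/H/S, Stay/r/H/N, In/s/T/S, In/s/T/N, In/s/H/S, In/s/H/N, In/p/T/S, In/p/T/N, In/p/H/S, In/p/H/N, In/r/T/S, In/r/T/N, In/r/H/S, In/r/H/N. Columns: L, C.
{Stay/s/T/S, Stay/s/T/N} → row (0,3) (-2,4)
{Stay/s/H/S} → row (-2,3) (-2,4)
{Stay/s/H/N} → row (1,3) (-2,4)
{Stay/p/T/S, Stay/p/T/N} → row (0,3) (-3,4)
{Stay/p/H/S} → row (-2,3) (-3,4)
{Stay/p/H/N} → row (1,3) (-3,4)
{Stay/r/T/S, Stay/r/T/N} → row (0,3) (5,2)
{Stay/r/H/S} → row (-2,3) (5,2)
{Stay/r/H/N} → row (1,3) (5,2)
{In/s/T/S, In/s/T/N, In/s/H/S, In/s/H/N} → row (3,1) (-2,4)
{In/p/T/S, In/p/T/N, In/p/H/S, In/p/H/N} → row (3,1) (-3,4)
{In/r/T/S, In/r/T/N, In/r/H/S, In/r/H/N} → row (3,1) (5,2)
That's 12 distinct rows out of 24 strategies.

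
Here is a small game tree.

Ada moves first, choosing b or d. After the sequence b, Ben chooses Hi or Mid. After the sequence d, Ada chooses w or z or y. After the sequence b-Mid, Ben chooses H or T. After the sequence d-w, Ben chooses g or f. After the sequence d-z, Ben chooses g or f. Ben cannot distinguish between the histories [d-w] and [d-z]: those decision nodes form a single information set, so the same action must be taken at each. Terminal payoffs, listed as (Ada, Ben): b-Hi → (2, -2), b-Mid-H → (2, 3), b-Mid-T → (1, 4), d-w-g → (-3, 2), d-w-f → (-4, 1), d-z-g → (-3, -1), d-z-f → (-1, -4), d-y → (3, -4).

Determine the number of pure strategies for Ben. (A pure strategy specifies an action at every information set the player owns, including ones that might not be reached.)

8

Ben owns the node after b with actions {Hi, Mid} — two choices.
Ben owns the node after b-Mid with actions {H, T} — two choices.
Ben owns the information set {d-w, d-z} with actions {g, f} — two choices.
A pure strategy fixes one action at each information set independently, so the count is the product 2 × 2 × 2 = 8.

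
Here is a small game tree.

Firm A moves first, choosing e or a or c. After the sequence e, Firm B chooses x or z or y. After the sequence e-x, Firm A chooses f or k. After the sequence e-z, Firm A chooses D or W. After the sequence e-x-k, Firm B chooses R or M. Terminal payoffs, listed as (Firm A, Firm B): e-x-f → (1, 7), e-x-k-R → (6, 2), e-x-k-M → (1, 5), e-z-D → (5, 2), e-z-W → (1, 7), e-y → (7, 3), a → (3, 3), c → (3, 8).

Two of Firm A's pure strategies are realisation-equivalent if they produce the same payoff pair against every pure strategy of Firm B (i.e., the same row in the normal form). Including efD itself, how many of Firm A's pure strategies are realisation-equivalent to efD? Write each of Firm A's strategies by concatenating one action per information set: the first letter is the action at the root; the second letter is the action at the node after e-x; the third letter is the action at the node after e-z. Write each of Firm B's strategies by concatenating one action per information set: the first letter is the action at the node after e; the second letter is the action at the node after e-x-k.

1

Row for efD (columns xR, xM, zR, zM, yR, yM): (1,7) (1,7) (5,2) (5,2) (7,3) (7,3).
Every one of Firm A's information sets is on the play path for some reply by Firm B when Firm A follows efD.
Changing the action at any of them therefore changes at least one column, so only efD itself gives this row.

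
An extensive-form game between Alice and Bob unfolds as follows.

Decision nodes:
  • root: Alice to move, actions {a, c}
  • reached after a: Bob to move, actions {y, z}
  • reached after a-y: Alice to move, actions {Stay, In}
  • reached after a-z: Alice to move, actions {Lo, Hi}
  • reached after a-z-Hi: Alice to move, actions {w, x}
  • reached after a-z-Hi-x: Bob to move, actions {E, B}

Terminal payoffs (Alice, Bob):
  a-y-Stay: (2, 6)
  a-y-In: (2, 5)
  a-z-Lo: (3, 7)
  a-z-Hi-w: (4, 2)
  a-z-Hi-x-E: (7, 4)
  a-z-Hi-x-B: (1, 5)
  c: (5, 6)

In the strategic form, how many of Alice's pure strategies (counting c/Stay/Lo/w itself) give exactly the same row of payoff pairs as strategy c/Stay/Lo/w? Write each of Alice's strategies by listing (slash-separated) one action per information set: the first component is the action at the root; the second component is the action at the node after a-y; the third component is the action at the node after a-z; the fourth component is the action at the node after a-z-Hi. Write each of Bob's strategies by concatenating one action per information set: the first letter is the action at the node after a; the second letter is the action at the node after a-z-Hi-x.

Row for c/Stay/Lo/w (columns yE, yB, zE, zB): (5,6) (5,6) (5,6) (5,6).
Under c/Stay/Lo/w, Alice's choice at the node after a-y and at the node after a-z and at the node after a-z-Hi can never be reached regardless of what Bob does, so varying those choices leaves every outcome unchanged.
Holding the reachable choices fixed and varying the unreachable ones freely already gives 2 × 2 × 2 = 8 equivalent strategies.
No other strategy reproduces this row, so those 8 are the full class: c/Stay/Lo/w, c/Stay/Lo/x, c/Stay/Hi/w, c/Stay/Hi/x, c/In/Lo/w, c/In/Lo/x, c/In/Hi/w, c/In/Hi/x.

8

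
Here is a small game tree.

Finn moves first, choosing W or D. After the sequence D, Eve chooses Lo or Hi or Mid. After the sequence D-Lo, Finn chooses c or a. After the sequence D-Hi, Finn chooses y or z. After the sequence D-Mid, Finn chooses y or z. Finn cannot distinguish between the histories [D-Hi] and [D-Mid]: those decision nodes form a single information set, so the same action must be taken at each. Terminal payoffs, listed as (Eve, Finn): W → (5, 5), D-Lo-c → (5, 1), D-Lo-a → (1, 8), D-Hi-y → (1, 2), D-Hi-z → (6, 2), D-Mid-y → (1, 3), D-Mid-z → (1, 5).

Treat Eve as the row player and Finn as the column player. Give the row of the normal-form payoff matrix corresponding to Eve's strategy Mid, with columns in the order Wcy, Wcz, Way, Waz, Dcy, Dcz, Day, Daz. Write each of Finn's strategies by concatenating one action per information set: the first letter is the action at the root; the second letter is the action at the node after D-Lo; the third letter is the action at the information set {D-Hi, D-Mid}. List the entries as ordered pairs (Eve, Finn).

vs Wcy: Finn plays W → (5, 5)
vs Wcz: Finn plays W → (5, 5)
vs Way: Finn plays W → (5, 5)
vs Waz: Finn plays W → (5, 5)
vs Dcy: Finn plays D → Eve plays Mid at [D] → Finn plays y at [D-Mid] → (1, 3)
vs Dcz: Finn plays D → Eve plays Mid at [D] → Finn plays z at [D-Mid] → (1, 5)
vs Day: Finn plays D → Eve plays Mid at [D] → Finn plays y at [D-Mid] → (1, 3)
vs Daz: Finn plays D → Eve plays Mid at [D] → Finn plays z at [D-Mid] → (1, 5)

(5,5) (5,5) (5,5) (5,5) (1,3) (1,5) (1,3) (1,5)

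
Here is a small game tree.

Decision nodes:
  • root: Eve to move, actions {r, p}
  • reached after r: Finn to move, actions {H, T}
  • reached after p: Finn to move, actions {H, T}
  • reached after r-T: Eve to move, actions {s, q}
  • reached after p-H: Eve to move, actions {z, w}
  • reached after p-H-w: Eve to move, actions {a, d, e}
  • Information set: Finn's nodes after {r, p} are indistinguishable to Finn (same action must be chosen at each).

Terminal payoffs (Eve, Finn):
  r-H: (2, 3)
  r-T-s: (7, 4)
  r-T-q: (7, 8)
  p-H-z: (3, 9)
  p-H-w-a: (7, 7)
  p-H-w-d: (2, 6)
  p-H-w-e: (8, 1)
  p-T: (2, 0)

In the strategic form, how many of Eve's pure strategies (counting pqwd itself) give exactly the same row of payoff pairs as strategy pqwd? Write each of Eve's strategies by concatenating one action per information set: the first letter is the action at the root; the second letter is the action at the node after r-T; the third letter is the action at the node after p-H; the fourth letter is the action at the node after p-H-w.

2

Row for pqwd (columns H, T): (2,6) (2,0).
Under pqwd, Eve's choice at the node after r-T can never be reached regardless of what Finn does, so varying those choices leaves every outcome unchanged.
Holding the reachable choices fixed and varying the unreachable one freely already gives 2 equivalent strategies.
No other strategy reproduces this row, so those 2 are the full class: pswd, pqwd.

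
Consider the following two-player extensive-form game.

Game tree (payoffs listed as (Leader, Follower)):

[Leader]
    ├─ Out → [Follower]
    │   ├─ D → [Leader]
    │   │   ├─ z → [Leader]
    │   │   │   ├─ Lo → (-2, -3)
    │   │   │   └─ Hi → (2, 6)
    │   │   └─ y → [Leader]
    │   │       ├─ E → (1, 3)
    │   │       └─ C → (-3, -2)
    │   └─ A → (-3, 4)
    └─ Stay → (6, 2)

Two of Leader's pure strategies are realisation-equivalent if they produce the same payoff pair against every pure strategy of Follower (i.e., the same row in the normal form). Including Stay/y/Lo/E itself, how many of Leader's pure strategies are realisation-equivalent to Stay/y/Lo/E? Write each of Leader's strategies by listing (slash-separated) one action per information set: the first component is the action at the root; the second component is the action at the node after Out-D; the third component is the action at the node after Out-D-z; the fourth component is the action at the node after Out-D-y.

8

Row for Stay/y/Lo/E (columns D, A): (6,2) (6,2).
Under Stay/y/Lo/E, Leader's choice at the node after Out-D and at the node after Out-D-z and at the node after Out-D-y can never be reached regardless of what Follower does, so varying those choices leaves every outcome unchanged.
Holding the reachable choices fixed and varying the unreachable ones freely already gives 2 × 2 × 2 = 8 equivalent strategies.
No other strategy reproduces this row, so those 8 are the full class: Stay/z/Lo/E, Stay/z/Lo/C, Stay/z/Hi/E, Stay/z/Hi/C, Stay/y/Lo/E, Stay/y/Lo/C, Stay/y/Hi/E, Stay/y/Hi/C.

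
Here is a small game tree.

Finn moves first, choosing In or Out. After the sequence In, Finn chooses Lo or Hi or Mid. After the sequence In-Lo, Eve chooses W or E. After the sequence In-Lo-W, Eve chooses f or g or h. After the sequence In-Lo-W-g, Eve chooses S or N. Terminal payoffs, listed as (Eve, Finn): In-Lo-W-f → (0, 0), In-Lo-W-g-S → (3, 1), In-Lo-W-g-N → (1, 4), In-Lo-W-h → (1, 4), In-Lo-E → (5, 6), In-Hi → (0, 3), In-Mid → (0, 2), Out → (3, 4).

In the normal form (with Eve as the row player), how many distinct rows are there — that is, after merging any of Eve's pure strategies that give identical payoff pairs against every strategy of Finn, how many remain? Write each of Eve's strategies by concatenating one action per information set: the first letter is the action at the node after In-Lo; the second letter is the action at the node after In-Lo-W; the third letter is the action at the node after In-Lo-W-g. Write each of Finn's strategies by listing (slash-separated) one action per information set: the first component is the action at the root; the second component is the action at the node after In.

Eve has 12 pure strategies: WfS, WfN, WgS, WgN, WhS, WhN, EfS, EfN, EgS, EgN, EhS, EhN. Columns: In/Lo, In/Hi, In/Mid, Out/Lo, Out/Hi, Out/Mid.
{WfS, WfN} → row (0,0) (0,3) (0,2) (3,4) (3,4) (3,4)
{WgS} → row (3,1) (0,3) (0,2) (3,4) (3,4) (3,4)
{WgN, WhS, WhN} → row (1,4) (0,3) (0,2) (3,4) (3,4) (3,4)
{EfS, EfN, EgS, EgN, EhS, EhN} → row (5,6) (0,3) (0,2) (3,4) (3,4) (3,4)
That's 4 distinct rows out of 12 strategies.

4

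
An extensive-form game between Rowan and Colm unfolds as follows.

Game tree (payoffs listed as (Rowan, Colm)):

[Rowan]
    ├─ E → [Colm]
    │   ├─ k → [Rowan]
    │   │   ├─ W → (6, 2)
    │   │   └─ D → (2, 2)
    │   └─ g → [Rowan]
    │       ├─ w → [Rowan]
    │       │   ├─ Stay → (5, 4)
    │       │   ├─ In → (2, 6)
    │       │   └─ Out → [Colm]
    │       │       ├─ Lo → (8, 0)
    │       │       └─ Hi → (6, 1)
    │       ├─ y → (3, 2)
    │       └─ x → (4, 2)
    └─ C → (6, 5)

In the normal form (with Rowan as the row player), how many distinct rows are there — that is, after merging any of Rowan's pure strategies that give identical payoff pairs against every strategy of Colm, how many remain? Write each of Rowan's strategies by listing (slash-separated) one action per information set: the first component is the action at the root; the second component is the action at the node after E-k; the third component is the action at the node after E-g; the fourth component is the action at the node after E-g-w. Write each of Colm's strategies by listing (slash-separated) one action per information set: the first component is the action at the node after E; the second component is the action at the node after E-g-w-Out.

Rowan has 36 pure strategies: E/W/w/Stay, E/W/w/In, E/W/w/Out, E/W/y/Stay, E/W/y/In, E/W/y/Out, E/W/x/Stay, E/W/x/In, E/W/x/Out, E/D/w/Stay, E/D/w/In, E/D/w/Out, E/D/y/Stay, E/D/y/In, E/D/y/Out, E/D/x/Stay, E/D/x/In, E/D/x/Out, C/W/w/Stay, C/W/w/In, C/W/w/Out, C/W/y/Stay, C/W/y/In, C/W/y/Out, C/W/x/Stay, C/W/x/In, C/W/x/Out, C/D/w/Stay, C/D/w/In, C/D/w/Out, C/D/y/Stay, C/D/y/In, C/D/y/Out, C/D/x/Stay, C/D/x/In, C/D/x/Out. Columns: k/Lo, k/Hi, g/Lo, g/Hi.
{E/W/w/Stay} → row (6,2) (6,2) (5,4) (5,4)
{E/W/w/In} → row (6,2) (6,2) (2,6) (2,6)
{E/W/w/Out} → row (6,2) (6,2) (8,0) (6,1)
{E/W/y/Stay, E/W/y/In, E/W/y/Out} → row (6,2) (6,2) (3,2) (3,2)
{E/W/x/Stay, E/W/x/In, E/W/x/Out} → row (6,2) (6,2) (4,2) (4,2)
{E/D/w/Stay} → row (2,2) (2,2) (5,4) (5,4)
{E/D/w/In} → row (2,2) (2,2) (2,6) (2,6)
{E/D/w/Out} → row (2,2) (2,2) (8,0) (6,1)
{E/D/y/Stay, E/D/y/In, E/D/y/Out} → row (2,2) (2,2) (3,2) (3,2)
{E/D/x/Stay, E/D/x/In, E/D/x/Out} → row (2,2) (2,2) (4,2) (4,2)
{C/W/w/Stay, C/W/w/In, C/W/w/Out, C/W/y/Stay, C/W/y/In, C/W/y/Out, C/W/x/Stay, C/W/x/In, C/W/x/Out, C/D/w/Stay, C/D/w/In, C/D/w/Out, C/D/y/Stay, C/D/y/In, C/D/y/Out, C/D/x/Stay, C/D/x/In, C/D/x/Out} → row (6,5) (6,5) (6,5) (6,5)
That's 11 distinct rows out of 36 strategies.

11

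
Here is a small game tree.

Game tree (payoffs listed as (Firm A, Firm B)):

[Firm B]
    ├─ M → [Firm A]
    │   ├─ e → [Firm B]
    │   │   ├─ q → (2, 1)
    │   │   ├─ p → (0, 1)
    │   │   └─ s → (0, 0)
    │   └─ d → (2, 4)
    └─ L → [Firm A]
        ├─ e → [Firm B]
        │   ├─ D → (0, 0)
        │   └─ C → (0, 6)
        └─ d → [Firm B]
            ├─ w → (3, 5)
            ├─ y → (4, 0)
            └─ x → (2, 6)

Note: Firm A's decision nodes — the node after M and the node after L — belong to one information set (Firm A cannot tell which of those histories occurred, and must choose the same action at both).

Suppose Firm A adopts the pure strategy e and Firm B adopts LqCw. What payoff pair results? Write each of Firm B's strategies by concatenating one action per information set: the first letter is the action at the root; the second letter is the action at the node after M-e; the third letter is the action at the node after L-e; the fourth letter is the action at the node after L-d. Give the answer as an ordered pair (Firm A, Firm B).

Trace the play path from the root:
  Firm B plays L
  Firm A plays e at [L]
  Firm B plays C at [L-e]
→ terminal payoff (0, 6).
(Firm B's choice at the node after M-e is never reached on this path, so it doesn't affect the outcome.)

(0, 6)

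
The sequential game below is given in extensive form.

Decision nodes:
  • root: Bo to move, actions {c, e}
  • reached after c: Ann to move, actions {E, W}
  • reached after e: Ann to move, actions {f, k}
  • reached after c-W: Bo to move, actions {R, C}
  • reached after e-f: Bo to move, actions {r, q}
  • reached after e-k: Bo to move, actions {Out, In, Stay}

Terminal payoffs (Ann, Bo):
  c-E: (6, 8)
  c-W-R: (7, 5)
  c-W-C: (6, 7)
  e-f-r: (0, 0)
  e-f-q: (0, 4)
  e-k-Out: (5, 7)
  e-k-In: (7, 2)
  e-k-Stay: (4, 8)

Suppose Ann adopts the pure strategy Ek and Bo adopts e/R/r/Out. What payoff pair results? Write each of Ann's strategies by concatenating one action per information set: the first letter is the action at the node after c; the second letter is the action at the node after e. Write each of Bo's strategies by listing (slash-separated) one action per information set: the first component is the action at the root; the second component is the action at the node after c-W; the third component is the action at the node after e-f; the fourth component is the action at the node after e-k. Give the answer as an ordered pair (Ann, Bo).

Trace the play path from the root:
  Bo plays e
  Ann plays k at [e]
  Bo plays Out at [e-k]
→ terminal payoff (5, 7).
(Ann's choice at the node after c is never reached on this path, so it doesn't affect the outcome.)

(5, 7)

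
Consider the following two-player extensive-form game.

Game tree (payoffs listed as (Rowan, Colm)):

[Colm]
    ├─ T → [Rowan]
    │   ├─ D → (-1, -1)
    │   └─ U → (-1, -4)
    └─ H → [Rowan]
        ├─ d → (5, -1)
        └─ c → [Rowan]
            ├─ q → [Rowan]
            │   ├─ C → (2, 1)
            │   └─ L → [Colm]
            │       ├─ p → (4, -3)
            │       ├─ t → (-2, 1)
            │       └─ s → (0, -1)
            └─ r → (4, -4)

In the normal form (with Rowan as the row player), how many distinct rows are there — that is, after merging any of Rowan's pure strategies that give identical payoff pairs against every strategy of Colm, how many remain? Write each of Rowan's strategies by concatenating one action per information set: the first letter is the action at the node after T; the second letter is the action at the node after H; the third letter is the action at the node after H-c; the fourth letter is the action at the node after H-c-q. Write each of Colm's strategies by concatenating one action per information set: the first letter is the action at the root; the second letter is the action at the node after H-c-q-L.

8

Rowan has 16 pure strategies: DdqC, DdqL, DdrC, DdrL, DcqC, DcqL, DcrC, DcrL, UdqC, UdqL, UdrC, UdrL, UcqC, UcqL, UcrC, UcrL. Columns: Tp, Tt, Ts, Hp, Ht, Hs.
{DdqC, DdqL, DdrC, DdrL} → row (-1,-1) (-1,-1) (-1,-1) (5,-1) (5,-1) (5,-1)
{DcqC} → row (-1,-1) (-1,-1) (-1,-1) (2,1) (2,1) (2,1)
{DcqL} → row (-1,-1) (-1,-1) (-1,-1) (4,-3) (-2,1) (0,-1)
{DcrC, DcrL} → row (-1,-1) (-1,-1) (-1,-1) (4,-4) (4,-4) (4,-4)
{UdqC, UdqL, UdrC, UdrL} → row (-1,-4) (-1,-4) (-1,-4) (5,-1) (5,-1) (5,-1)
{UcqC} → row (-1,-4) (-1,-4) (-1,-4) (2,1) (2,1) (2,1)
{UcqL} → row (-1,-4) (-1,-4) (-1,-4) (4,-3) (-2,1) (0,-1)
{UcrC, UcrL} → row (-1,-4) (-1,-4) (-1,-4) (4,-4) (4,-4) (4,-4)
That's 8 distinct rows out of 16 strategies.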